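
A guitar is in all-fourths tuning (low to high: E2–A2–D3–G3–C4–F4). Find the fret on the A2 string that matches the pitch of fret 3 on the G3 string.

Fret 3 on G3 is MIDI 55 + 3 = 58 (A♯3). On the A2 string (open MIDI 45), that pitch is 58 − 45 = fret 13.

13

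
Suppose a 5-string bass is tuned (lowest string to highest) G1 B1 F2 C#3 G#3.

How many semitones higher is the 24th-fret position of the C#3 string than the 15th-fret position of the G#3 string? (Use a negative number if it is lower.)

2 semitones

C#3 at fret 24 → C#5 (MIDI 73); G#3 at fret 15 → B4 (MIDI 71).
73 − 71 = 2, so the two pitches are 2 semitones apart.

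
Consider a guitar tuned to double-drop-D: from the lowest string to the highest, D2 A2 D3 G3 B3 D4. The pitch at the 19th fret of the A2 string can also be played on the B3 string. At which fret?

Fret 19 on A2 is MIDI 45 + 19 = 64 (E4). On the B3 string (open MIDI 59), that pitch is 64 − 59 = fret 5.

5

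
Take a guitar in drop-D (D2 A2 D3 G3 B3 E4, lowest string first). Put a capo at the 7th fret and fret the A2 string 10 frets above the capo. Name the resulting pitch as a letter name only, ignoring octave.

The capo raises the open A2 by 7 semitones to E3; fretting 10 more gives A2 + 7 + 10 = A2 + 17 semitones, landing on D.

D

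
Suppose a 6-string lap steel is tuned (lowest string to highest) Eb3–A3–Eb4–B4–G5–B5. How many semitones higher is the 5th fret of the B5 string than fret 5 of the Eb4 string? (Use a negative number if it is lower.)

20 semitones

B5 at fret 5 → E6 (MIDI 88); Eb4 at fret 5 → Ab4 (MIDI 68).
88 − 68 = 20, so the two pitches are 20 semitones apart.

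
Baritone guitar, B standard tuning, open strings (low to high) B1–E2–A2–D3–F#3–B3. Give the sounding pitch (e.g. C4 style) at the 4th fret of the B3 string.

D#4

The open B3 string plus 4 semitones: B–C–C#–D–D#.
The walk passes from B into C once, so the octave number goes from 3 to 4.
(Equivalently spelled Eb4.)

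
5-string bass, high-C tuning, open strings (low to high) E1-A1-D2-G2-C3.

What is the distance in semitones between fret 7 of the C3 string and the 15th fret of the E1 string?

C3 at fret 7 → G3 (MIDI 55); E1 at fret 15 → G2 (MIDI 43).
55 − 43 = 12, so the two pitches are 12 semitones apart, with G3 the higher.

12 semitones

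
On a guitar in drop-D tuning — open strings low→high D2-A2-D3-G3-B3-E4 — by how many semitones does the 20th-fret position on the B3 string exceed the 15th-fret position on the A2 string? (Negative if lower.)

B3 at fret 20 → G5 (MIDI 79); A2 at fret 15 → C4 (MIDI 60).
79 − 60 = 19, so the two pitches are 19 semitones apart.

19 semitones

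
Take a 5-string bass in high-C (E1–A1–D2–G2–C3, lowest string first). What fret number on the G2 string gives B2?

B2 is 4 semitones above the open G2 (G–G#–A–A#–B), so it sits at fret 4.

4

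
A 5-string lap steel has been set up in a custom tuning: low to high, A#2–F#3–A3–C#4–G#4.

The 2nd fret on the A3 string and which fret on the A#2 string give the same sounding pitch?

A3 at fret 2 is A3 + 2 semitones = B3.
The open A#2 string is 11 semitones below the open A3, so the same pitch on the A#2 string lies at fret 2 + 11 = 13.

13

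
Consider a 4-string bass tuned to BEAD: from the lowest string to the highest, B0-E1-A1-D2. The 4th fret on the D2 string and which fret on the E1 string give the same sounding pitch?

D2 at fret 4 is D2 + 4 semitones = F♯2.
The open E1 string is 10 semitones below the open D2, so the same pitch on the E1 string lies at fret 4 + 10 = 14.

14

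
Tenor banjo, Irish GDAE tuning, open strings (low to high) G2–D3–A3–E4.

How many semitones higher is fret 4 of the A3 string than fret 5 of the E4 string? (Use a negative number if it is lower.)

A3 at fret 4 → C♯4 (MIDI 61); E4 at fret 5 → A4 (MIDI 69).
61 − 69 = -8, so the two pitches are 8 semitones apart.

-8 semitones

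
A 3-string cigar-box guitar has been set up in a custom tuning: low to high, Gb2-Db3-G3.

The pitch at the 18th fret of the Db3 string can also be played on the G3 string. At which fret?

Fret 18 on Db3 is MIDI 49 + 18 = 67 (G4). On the G3 string (open MIDI 55), that pitch is 67 − 55 = fret 12.

12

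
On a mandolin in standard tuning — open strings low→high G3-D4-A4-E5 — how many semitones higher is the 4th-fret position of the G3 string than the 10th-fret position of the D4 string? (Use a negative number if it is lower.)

G3 at fret 4 → B3 (MIDI 59); D4 at fret 10 → C5 (MIDI 72).
59 − 72 = -13, so the two pitches are 13 semitones apart.

-13 semitones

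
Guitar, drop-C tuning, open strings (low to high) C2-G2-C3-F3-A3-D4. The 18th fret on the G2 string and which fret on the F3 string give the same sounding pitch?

8

G2 at fret 18 is G2 + 18 semitones = C#4.
The open F3 string is 10 semitones above the open G2, so the same pitch on the F3 string lies at fret 18 − 10 = 8.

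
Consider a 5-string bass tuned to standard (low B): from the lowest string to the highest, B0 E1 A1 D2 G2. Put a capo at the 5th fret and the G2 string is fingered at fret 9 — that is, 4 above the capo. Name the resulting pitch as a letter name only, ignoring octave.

The capo raises the open G2 by 5 semitones to C3; fretting 4 more gives G2 + 5 + 4 = G2 + 9 semitones, landing on E.

E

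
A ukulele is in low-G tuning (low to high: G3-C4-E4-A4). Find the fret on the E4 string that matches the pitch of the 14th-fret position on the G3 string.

5

Fret 14 on G3 is MIDI 55 + 14 = 69 (A4). On the E4 string (open MIDI 64), that pitch is 69 − 64 = fret 5.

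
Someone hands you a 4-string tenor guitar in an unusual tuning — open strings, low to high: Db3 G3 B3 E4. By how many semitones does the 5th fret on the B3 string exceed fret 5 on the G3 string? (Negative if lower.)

B3 at fret 5 → E4 (MIDI 64); G3 at fret 5 → C4 (MIDI 60).
64 − 60 = 4, so the two pitches are 4 semitones apart.

4 semitones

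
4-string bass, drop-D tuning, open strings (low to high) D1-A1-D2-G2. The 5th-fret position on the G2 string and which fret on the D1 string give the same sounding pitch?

22

Fret 5 on G2 is MIDI 43 + 5 = 48 (C3). On the D1 string (open MIDI 26), that pitch is 48 − 26 = fret 22.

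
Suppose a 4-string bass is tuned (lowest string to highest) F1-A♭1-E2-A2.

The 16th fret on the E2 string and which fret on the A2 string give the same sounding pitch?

E2 at fret 16 is E2 + 16 semitones = A♭3.
The open A2 string is 5 semitones above the open E2, so the same pitch on the A2 string lies at fret 16 − 5 = 11.

11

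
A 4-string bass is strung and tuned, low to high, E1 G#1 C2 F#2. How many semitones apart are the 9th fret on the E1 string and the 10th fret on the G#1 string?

E1 at fret 9 → C#2 (MIDI 37); G#1 at fret 10 → F#2 (MIDI 42).
37 − 42 = -5, so the two pitches are 5 semitones apart, with F#2 the higher.

5 semitones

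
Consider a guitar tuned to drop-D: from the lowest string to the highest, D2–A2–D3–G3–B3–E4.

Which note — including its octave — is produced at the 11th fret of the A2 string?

Each fret is one semitone, so A2 + 11 = G#3.
(Equivalently spelled Ab3.)

G#3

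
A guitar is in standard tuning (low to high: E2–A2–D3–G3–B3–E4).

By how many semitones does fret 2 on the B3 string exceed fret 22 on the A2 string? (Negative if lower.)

-6 semitones

B3 at fret 2 → C♯4 (MIDI 61); A2 at fret 22 → G4 (MIDI 67).
61 − 67 = -6, so the two pitches are 6 semitones apart.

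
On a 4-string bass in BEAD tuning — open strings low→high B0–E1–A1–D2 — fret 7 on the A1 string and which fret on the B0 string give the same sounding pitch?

A1 at fret 7 is A1 + 7 semitones = E2.
The open B0 string is 10 semitones below the open A1, so the same pitch on the B0 string lies at fret 7 + 10 = 17.

17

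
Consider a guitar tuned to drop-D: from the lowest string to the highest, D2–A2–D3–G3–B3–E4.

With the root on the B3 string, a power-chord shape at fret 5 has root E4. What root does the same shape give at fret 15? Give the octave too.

Moving from fret 5 to fret 15 shifts the root by 10 semitones.
E4 up 10 semitones is D5.

D5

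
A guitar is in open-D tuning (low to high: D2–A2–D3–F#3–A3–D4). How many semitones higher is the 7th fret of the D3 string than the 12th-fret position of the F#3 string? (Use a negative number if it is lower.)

D3 at fret 7 → A3 (MIDI 57); F#3 at fret 12 → F#4 (MIDI 66).
57 − 66 = -9, so the two pitches are 9 semitones apart.

-9 semitones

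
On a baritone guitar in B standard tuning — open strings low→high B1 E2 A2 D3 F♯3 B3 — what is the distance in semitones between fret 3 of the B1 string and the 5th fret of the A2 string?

B1 at fret 3 → D2 (MIDI 38); A2 at fret 5 → D3 (MIDI 50).
38 − 50 = -12, so the two pitches are 12 semitones apart, with D3 the higher.

12 semitones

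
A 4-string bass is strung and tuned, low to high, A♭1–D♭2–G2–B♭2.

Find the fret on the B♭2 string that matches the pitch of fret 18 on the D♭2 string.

9

Fret 18 on D♭2 is MIDI 37 + 18 = 55 (G3). On the B♭2 string (open MIDI 46), that pitch is 55 − 46 = fret 9.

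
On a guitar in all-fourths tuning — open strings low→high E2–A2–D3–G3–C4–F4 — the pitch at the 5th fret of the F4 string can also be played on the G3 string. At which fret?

15

Fret 5 on F4 is MIDI 65 + 5 = 70 (A#4). On the G3 string (open MIDI 55), that pitch is 70 − 55 = fret 15.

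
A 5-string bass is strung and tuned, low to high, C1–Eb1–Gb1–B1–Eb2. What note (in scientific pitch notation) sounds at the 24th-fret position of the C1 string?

Each fret is one semitone, so C1 + 24 = C3.

C3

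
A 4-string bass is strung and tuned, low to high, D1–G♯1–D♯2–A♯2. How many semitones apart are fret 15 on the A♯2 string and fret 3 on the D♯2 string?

19 semitones

A♯2 at fret 15 → C♯4 (MIDI 61); D♯2 at fret 3 → F♯2 (MIDI 42).
61 − 42 = 19, so the two pitches are 19 semitones apart, with C♯4 the higher.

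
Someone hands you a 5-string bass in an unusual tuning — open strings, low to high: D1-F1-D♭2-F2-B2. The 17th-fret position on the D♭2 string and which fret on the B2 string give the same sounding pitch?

D♭2 at fret 17 is D♭2 + 17 semitones = G♭3.
The open B2 string is 10 semitones above the open D♭2, so the same pitch on the B2 string lies at fret 17 − 10 = 7.

7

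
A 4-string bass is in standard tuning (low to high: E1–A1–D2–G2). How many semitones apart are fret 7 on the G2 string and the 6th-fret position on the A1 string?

G2 at fret 7 → D3 (MIDI 50); A1 at fret 6 → D#2 (MIDI 39).
50 − 39 = 11, so the two pitches are 11 semitones apart, with D3 the higher.

11 semitones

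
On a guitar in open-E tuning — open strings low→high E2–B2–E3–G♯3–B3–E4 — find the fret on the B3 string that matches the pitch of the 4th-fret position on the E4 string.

Fret 4 on E4 is MIDI 64 + 4 = 68 (G♯4). On the B3 string (open MIDI 59), that pitch is 68 − 59 = fret 9.

9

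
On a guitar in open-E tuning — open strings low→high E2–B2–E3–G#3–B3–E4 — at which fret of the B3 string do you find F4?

F4 is 6 semitones above the open B3 (B–C–C#–D–D#–E–F), so it sits at fret 6.

6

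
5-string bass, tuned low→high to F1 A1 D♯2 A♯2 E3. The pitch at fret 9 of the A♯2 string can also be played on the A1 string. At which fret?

A♯2 at fret 9 is A♯2 + 9 semitones = G3.
The open A1 string is 13 semitones below the open A♯2, so the same pitch on the A1 string lies at fret 9 + 13 = 22.

22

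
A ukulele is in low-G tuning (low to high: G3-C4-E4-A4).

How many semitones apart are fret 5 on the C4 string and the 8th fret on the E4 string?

7 semitones

C4 at fret 5 → F4 (MIDI 65); E4 at fret 8 → C5 (MIDI 72).
65 − 72 = -7, so the two pitches are 7 semitones apart, with C5 the higher.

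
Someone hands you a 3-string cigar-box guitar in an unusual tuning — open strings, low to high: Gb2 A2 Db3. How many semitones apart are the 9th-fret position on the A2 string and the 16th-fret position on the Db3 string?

11 semitones

A2 at fret 9 → Gb3 (MIDI 54); Db3 at fret 16 → F4 (MIDI 65).
54 − 65 = -11, so the two pitches are 11 semitones apart, with F4 the higher.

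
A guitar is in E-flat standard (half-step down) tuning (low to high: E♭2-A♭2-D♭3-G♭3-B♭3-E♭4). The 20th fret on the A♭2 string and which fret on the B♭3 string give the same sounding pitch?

Fret 20 on A♭2 is MIDI 44 + 20 = 64 (E4). On the B♭3 string (open MIDI 58), that pitch is 64 − 58 = fret 6.

6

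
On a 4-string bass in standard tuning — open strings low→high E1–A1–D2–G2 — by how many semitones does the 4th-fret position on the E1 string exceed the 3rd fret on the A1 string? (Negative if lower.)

-4 semitones

E1 at fret 4 → G#1 (MIDI 32); A1 at fret 3 → C2 (MIDI 36).
32 − 36 = -4, so the two pitches are 4 semitones apart.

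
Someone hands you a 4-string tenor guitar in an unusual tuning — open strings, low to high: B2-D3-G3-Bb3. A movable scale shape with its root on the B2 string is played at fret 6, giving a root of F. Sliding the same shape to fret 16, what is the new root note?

Eb

Moving from fret 6 to fret 16 shifts the root by 10 semitones.
F up 10 semitones is Eb.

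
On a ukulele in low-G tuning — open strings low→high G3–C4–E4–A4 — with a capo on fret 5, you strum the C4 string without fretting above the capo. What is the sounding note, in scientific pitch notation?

The capo raises the open C4 by 5 semitones to F4; fretting 0 more gives C4 + 5 + 0 = C4 + 5 semitones = F4.

F4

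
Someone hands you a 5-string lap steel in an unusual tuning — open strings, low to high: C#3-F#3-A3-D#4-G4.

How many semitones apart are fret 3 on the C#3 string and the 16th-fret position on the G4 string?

31 semitones

C#3 at fret 3 → E3 (MIDI 52); G4 at fret 16 → B5 (MIDI 83).
52 − 83 = -31, so the two pitches are 31 semitones apart, with B5 the higher.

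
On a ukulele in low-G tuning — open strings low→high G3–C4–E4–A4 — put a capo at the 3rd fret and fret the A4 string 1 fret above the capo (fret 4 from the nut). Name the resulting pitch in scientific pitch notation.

The capo raises the open A4 by 3 semitones to C5; fretting 1 more gives A4 + 3 + 1 = A4 + 4 semitones = C♯5.
(Also written D♭.)

C♯5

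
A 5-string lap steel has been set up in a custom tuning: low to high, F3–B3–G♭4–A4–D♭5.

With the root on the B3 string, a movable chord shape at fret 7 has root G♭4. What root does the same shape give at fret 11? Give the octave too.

B♭4

Moving from fret 7 to fret 11 shifts the root by 4 semitones.
G♭4 up 4 semitones is B♭4.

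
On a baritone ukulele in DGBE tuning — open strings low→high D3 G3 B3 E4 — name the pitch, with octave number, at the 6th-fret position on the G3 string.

The open G3 string plus 6 semitones: G–G#–A–A#–B–C–C#.
The walk passes from B into C once, so the octave number goes from 3 to 4.

C♯4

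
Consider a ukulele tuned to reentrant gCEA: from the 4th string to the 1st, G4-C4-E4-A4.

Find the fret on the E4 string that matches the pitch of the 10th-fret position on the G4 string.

13

G4 at fret 10 is G4 + 10 semitones = F5.
The open E4 string is 3 semitones below the open G4, so the same pitch on the E4 string lies at fret 10 + 3 = 13.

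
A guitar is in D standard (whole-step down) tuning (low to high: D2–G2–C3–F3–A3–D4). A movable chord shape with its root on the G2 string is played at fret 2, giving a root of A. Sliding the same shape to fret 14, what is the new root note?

A

Moving from fret 2 to fret 14 shifts the root by 12 semitones.
A up 12 semitones is A.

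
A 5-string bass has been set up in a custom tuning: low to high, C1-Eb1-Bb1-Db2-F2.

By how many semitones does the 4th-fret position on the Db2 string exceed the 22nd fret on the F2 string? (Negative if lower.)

Db2 at fret 4 → F2 (MIDI 41); F2 at fret 22 → Eb4 (MIDI 63).
41 − 63 = -22, so the two pitches are 22 semitones apart.

-22 semitones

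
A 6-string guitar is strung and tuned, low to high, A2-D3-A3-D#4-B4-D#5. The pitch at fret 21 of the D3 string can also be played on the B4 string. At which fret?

0

D3 at fret 21 is D3 + 21 semitones = B4.
The open B4 string is 21 semitones above the open D3, so the same pitch on the B4 string lies at fret 21 − 21 = 0.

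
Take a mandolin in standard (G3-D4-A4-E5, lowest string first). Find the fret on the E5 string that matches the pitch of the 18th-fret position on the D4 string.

4

D4 at fret 18 is D4 + 18 semitones = G#5.
The open E5 string is 14 semitones above the open D4, so the same pitch on the E5 string lies at fret 18 − 14 = 4.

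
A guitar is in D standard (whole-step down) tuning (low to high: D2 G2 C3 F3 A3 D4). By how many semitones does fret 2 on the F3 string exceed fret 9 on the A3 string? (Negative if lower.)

-11 semitones

F3 at fret 2 → G3 (MIDI 55); A3 at fret 9 → F#4 (MIDI 66).
55 − 66 = -11, so the two pitches are 11 semitones apart.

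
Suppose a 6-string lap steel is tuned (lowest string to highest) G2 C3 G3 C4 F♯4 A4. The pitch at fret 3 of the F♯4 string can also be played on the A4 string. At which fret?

Fret 3 on F♯4 is MIDI 66 + 3 = 69 (A4). On the A4 string (open MIDI 69), that pitch is 69 − 69 = fret 0.

0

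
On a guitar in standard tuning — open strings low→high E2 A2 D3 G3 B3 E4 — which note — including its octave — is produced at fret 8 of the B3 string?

G4

The open B3 string plus 8 semitones: B–C–C#–D–D#–E–F–F#–G.
The walk passes from B into C once, so the octave number goes from 3 to 4.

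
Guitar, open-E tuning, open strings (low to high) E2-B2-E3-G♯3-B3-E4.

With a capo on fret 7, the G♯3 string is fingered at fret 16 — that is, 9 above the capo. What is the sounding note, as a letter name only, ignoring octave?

The capo raises the open G♯3 by 7 semitones to D♯4; fretting 9 more gives G♯3 + 7 + 9 = G♯3 + 16 semitones, landing on C.

C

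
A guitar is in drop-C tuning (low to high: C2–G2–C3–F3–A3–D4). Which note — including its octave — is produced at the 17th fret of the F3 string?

F3 is MIDI 53. Adding 17 gives 70, which is A♯4.

A♯4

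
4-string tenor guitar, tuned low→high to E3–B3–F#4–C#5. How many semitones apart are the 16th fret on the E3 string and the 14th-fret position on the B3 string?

E3 at fret 16 → G#4 (MIDI 68); B3 at fret 14 → C#5 (MIDI 73).
68 − 73 = -5, so the two pitches are 5 semitones apart, with C#5 the higher.

5 semitones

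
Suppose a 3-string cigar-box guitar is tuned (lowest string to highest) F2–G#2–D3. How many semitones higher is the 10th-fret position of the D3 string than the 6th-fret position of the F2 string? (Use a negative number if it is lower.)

D3 at fret 10 → C4 (MIDI 60); F2 at fret 6 → B2 (MIDI 47).
60 − 47 = 13, so the two pitches are 13 semitones apart.

13 semitones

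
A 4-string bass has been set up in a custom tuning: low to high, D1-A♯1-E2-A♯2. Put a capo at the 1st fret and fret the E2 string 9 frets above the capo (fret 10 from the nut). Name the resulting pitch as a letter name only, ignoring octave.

The capo raises the open E2 by 1 semitone to F2; fretting 9 more gives E2 + 1 + 9 = E2 + 10 semitones, landing on D.

D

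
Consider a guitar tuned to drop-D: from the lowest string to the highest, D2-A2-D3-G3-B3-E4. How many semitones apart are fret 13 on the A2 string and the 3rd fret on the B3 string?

A2 at fret 13 → A#3 (MIDI 58); B3 at fret 3 → D4 (MIDI 62).
58 − 62 = -4, so the two pitches are 4 semitones apart, with D4 the higher.

4 semitones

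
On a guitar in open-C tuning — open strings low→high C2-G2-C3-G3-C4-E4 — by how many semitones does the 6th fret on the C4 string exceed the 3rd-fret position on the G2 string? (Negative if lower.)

20 semitones

C4 at fret 6 → F#4 (MIDI 66); G2 at fret 3 → A#2 (MIDI 46).
66 − 46 = 20, so the two pitches are 20 semitones apart.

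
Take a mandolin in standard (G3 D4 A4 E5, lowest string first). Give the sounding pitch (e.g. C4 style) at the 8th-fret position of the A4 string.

F5

Each fret is one semitone, so A4 + 8 = F5.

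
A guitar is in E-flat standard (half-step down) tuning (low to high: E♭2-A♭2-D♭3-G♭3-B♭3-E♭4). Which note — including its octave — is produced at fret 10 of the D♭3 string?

B3

The open D♭3 string plus 10 semitones: Db–D–Eb–E–…–A–Bb–B.
No B→C boundary is crossed, so the octave stays at 3.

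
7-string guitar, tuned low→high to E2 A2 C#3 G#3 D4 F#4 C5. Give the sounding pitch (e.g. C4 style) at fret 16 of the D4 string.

Each fret is one semitone, so D4 + 16 = F#5.
(Equivalently spelled Gb5.)

F#5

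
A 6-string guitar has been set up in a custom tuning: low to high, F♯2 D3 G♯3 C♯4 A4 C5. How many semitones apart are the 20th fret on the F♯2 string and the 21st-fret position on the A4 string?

F♯2 at fret 20 → D4 (MIDI 62); A4 at fret 21 → F♯6 (MIDI 90).
62 − 90 = -28, so the two pitches are 28 semitones apart, with F♯6 the higher.

28 semitones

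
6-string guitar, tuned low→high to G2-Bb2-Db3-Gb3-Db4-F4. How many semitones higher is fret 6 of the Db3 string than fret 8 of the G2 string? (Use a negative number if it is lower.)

Db3 at fret 6 → G3 (MIDI 55); G2 at fret 8 → Eb3 (MIDI 51).
55 − 51 = 4, so the two pitches are 4 semitones apart.

4 semitones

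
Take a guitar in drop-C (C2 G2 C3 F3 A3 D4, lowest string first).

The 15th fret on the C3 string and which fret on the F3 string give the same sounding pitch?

C3 at fret 15 is C3 + 15 semitones = D♯4.
The open F3 string is 5 semitones above the open C3, so the same pitch on the F3 string lies at fret 15 − 5 = 10.

10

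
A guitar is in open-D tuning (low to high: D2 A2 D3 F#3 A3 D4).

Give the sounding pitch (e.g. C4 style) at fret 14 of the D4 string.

E5

Each fret is one semitone, so D4 + 14 = E5.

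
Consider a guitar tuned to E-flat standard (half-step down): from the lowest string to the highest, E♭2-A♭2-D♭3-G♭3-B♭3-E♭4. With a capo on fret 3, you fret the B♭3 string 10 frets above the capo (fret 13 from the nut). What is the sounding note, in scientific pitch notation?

B4

The capo raises the open B♭3 by 3 semitones to D♭4; fretting 10 more gives B♭3 + 3 + 10 = B♭3 + 13 semitones = B4.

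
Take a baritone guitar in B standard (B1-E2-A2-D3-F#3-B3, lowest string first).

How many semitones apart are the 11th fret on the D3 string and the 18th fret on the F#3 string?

D3 at fret 11 → C#4 (MIDI 61); F#3 at fret 18 → C5 (MIDI 72).
61 − 72 = -11, so the two pitches are 11 semitones apart, with C5 the higher.

11 semitones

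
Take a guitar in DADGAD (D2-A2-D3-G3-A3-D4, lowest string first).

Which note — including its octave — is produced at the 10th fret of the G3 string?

G3 is MIDI 55. Adding 10 gives 65, which is F4.

F4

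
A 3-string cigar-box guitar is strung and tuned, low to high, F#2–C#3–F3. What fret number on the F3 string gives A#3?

5

A#3 is 5 semitones above the open F3 (F–F#–G–G#–A–A#), so it sits at fret 5.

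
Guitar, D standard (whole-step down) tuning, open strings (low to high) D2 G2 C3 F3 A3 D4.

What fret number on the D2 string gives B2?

B2 is 9 semitones above the open D2 (D–D#–E–F–F#–G–G#–A–A#–B), so it sits at fret 9.

9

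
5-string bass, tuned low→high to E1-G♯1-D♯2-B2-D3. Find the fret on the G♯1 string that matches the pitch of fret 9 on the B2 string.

Fret 9 on B2 is MIDI 47 + 9 = 56 (G♯3). On the G♯1 string (open MIDI 32), that pitch is 56 − 32 = fret 24.

24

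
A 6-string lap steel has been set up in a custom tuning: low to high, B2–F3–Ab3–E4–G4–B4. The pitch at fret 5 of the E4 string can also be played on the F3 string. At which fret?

16

Fret 5 on E4 is MIDI 64 + 5 = 69 (A4). On the F3 string (open MIDI 53), that pitch is 69 − 53 = fret 16.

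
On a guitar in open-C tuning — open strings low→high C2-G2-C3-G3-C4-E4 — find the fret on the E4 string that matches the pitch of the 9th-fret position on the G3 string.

G3 at fret 9 is G3 + 9 semitones = E4.
The open E4 string is 9 semitones above the open G3, so the same pitch on the E4 string lies at fret 9 − 9 = 0.

0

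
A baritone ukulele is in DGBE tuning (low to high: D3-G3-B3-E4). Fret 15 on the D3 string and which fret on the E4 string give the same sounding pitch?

Fret 15 on D3 is MIDI 50 + 15 = 65 (F4). On the E4 string (open MIDI 64), that pitch is 65 − 64 = fret 1.

1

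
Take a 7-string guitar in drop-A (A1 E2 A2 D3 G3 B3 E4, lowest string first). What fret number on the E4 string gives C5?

8

C5 is 8 semitones above the open E4 (E–F–F#–G–G#–A–A#–B–C), so it sits at fret 8.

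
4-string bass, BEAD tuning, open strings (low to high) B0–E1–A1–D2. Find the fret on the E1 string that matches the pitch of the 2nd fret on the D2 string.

D2 at fret 2 is D2 + 2 semitones = E2.
The open E1 string is 10 semitones below the open D2, so the same pitch on the E1 string lies at fret 2 + 10 = 12.

12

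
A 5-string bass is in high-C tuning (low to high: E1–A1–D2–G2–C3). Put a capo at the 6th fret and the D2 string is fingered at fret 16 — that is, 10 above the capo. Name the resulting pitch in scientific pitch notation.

The capo raises the open D2 by 6 semitones to G♯2; fretting 10 more gives D2 + 6 + 10 = D2 + 16 semitones = F♯3.

F♯3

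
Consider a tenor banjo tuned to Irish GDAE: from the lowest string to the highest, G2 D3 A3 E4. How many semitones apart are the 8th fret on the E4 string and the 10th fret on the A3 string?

E4 at fret 8 → C5 (MIDI 72); A3 at fret 10 → G4 (MIDI 67).
72 − 67 = 5, so the two pitches are 5 semitones apart, with C5 the higher.

5 semitones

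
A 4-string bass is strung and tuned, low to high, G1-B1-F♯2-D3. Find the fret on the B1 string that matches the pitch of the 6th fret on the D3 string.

D3 at fret 6 is D3 + 6 semitones = G♯3.
The open B1 string is 15 semitones below the open D3, so the same pitch on the B1 string lies at fret 6 + 15 = 21.

21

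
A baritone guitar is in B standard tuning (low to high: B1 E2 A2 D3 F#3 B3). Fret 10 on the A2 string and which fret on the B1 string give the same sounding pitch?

Fret 10 on A2 is MIDI 45 + 10 = 55 (G3). On the B1 string (open MIDI 35), that pitch is 55 − 35 = fret 20.

20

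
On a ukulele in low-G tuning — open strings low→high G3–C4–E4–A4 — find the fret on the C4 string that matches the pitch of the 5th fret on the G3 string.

0

G3 at fret 5 is G3 + 5 semitones = C4.
The open C4 string is 5 semitones above the open G3, so the same pitch on the C4 string lies at fret 5 − 5 = 0.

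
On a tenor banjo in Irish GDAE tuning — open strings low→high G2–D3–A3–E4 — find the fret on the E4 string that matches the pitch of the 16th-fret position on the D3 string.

Fret 16 on D3 is MIDI 50 + 16 = 66 (F#4). On the E4 string (open MIDI 64), that pitch is 66 − 64 = fret 2.

2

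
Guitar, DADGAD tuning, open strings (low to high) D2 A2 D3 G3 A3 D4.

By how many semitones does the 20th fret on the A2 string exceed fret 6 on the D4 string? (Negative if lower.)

A2 at fret 20 → F4 (MIDI 65); D4 at fret 6 → G#4 (MIDI 68).
65 − 68 = -3, so the two pitches are 3 semitones apart.

-3 semitones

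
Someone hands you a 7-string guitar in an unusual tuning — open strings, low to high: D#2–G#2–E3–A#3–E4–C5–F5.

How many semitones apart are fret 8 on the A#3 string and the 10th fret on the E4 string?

A#3 at fret 8 → F#4 (MIDI 66); E4 at fret 10 → D5 (MIDI 74).
66 − 74 = -8, so the two pitches are 8 semitones apart, with D5 the higher.

8 semitones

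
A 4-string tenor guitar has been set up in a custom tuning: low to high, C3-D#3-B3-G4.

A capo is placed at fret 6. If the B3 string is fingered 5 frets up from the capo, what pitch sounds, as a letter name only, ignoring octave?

The capo raises the open B3 by 6 semitones to F4; fretting 5 more gives B3 + 6 + 5 = B3 + 11 semitones, landing on A#.

A#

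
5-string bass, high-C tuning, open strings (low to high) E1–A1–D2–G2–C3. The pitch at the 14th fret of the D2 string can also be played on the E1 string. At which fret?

24

D2 at fret 14 is D2 + 14 semitones = E3.
The open E1 string is 10 semitones below the open D2, so the same pitch on the E1 string lies at fret 14 + 10 = 24.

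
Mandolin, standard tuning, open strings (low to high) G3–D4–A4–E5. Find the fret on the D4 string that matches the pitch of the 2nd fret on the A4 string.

9

A4 at fret 2 is A4 + 2 semitones = B4.
The open D4 string is 7 semitones below the open A4, so the same pitch on the D4 string lies at fret 2 + 7 = 9.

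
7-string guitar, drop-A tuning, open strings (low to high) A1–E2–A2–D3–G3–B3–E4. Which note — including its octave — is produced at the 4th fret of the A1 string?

A1 is MIDI 33. Adding 4 gives 37, which is C♯2.
(Equivalently spelled D♭2.)

C♯2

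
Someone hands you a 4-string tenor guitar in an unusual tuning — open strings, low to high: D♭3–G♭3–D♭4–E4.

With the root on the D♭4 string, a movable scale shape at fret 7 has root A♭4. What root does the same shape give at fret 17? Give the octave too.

G♭5

Moving from fret 7 to fret 17 shifts the root by 10 semitones.
A♭4 up 10 semitones is G♭5.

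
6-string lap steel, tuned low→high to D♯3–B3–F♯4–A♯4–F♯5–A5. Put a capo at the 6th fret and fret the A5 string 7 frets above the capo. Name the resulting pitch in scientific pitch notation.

The capo raises the open A5 by 6 semitones to D♯6; fretting 7 more gives A5 + 6 + 7 = A5 + 13 semitones = A♯6.
(Also written B♭.)

A♯6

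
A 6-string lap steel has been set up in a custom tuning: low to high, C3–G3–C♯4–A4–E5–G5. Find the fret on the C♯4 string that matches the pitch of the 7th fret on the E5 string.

Fret 7 on E5 is MIDI 76 + 7 = 83 (B5). On the C♯4 string (open MIDI 61), that pitch is 83 − 61 = fret 22.

22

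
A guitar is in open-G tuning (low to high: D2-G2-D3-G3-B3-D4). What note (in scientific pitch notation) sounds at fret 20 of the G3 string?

D#5

G3 is MIDI 55. Adding 20 gives 75, which is D#5.
(Equivalently spelled Eb5.)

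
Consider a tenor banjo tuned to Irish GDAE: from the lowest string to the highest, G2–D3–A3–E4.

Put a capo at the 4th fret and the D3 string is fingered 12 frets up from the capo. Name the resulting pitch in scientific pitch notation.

The capo raises the open D3 by 4 semitones to F♯3; fretting 12 more gives D3 + 4 + 12 = D3 + 16 semitones = F♯4.
(Also written G♭.)

F♯4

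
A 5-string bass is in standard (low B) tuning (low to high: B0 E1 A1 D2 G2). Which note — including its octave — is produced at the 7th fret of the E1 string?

E1 is MIDI 28. Adding 7 gives 35, which is B1.

B1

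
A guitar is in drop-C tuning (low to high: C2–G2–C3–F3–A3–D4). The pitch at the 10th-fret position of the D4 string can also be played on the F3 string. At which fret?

D4 at fret 10 is D4 + 10 semitones = C5.
The open F3 string is 9 semitones below the open D4, so the same pitch on the F3 string lies at fret 10 + 9 = 19.

19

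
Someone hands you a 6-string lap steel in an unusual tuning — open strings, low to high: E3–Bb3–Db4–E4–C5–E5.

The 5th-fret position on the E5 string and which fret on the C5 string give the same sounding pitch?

Fret 5 on E5 is MIDI 76 + 5 = 81 (A5). On the C5 string (open MIDI 72), that pitch is 81 − 72 = fret 9.

9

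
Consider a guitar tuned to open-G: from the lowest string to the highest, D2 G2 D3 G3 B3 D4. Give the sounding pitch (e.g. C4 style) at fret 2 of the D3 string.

E3

D3 is MIDI 50. Adding 2 gives 52, which is E3.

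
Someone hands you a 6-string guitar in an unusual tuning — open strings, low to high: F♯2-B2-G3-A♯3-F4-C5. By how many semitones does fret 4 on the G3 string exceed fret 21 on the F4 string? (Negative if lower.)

G3 at fret 4 → B3 (MIDI 59); F4 at fret 21 → D6 (MIDI 86).
59 − 86 = -27, so the two pitches are 27 semitones apart.

-27 semitones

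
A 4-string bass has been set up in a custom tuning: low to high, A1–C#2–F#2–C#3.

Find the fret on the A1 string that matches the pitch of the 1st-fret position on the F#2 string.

10

Fret 1 on F#2 is MIDI 42 + 1 = 43 (G2). On the A1 string (open MIDI 33), that pitch is 43 − 33 = fret 10.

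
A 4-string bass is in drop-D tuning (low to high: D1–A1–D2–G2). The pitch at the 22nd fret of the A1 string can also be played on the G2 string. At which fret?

12

A1 at fret 22 is A1 + 22 semitones = G3.
The open G2 string is 10 semitones above the open A1, so the same pitch on the G2 string lies at fret 22 − 10 = 12.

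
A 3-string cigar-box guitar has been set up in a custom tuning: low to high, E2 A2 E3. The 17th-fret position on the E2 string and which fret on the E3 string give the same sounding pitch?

5

E2 at fret 17 is E2 + 17 semitones = A3.
The open E3 string is 12 semitones above the open E2, so the same pitch on the E3 string lies at fret 17 − 12 = 5.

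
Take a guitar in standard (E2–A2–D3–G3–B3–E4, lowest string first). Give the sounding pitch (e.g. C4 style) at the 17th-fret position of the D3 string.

Each fret is one semitone, so D3 + 17 = G4.

G4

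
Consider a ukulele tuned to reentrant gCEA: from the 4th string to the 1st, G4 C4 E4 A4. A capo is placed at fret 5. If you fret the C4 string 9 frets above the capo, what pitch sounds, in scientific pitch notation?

The capo raises the open C4 by 5 semitones to F4; fretting 9 more gives C4 + 5 + 9 = C4 + 14 semitones = D5.

D5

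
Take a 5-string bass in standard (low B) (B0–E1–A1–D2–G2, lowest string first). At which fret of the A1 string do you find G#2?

11

G#2 is 11 semitones above the open A1 (A–A#–B–C–…–F#–G–G#), so it sits at fret 11.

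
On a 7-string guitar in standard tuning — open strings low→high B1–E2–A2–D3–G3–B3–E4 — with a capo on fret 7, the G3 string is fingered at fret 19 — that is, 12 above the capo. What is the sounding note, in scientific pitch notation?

D5

The capo raises the open G3 by 7 semitones to D4; fretting 12 more gives G3 + 7 + 12 = G3 + 19 semitones = D5.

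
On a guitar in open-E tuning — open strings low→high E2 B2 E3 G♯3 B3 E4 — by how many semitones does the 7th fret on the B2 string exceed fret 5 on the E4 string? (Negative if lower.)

-15 semitones

B2 at fret 7 → F♯3 (MIDI 54); E4 at fret 5 → A4 (MIDI 69).
54 − 69 = -15, so the two pitches are 15 semitones apart.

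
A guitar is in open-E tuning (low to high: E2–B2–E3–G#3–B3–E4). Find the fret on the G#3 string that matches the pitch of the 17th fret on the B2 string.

B2 at fret 17 is B2 + 17 semitones = E4.
The open G#3 string is 9 semitones above the open B2, so the same pitch on the G#3 string lies at fret 17 − 9 = 8.

8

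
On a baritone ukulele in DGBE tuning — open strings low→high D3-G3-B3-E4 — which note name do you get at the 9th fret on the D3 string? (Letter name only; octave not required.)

The open D3 string plus 9 semitones: D–D#–E–F–F#–G–G#–A–A#–B.

B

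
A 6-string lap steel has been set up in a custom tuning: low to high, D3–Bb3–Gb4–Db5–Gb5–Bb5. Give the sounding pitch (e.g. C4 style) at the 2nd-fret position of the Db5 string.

Db5 is MIDI 73. Adding 2 gives 75, which is Eb5.

Eb5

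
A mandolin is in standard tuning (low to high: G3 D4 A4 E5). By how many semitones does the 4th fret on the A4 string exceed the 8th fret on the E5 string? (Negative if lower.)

A4 at fret 4 → C#5 (MIDI 73); E5 at fret 8 → C6 (MIDI 84).
73 − 84 = -11, so the two pitches are 11 semitones apart.

-11 semitones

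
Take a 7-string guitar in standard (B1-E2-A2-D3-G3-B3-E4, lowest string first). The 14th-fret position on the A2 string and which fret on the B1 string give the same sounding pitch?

A2 at fret 14 is A2 + 14 semitones = B3.
The open B1 string is 10 semitones below the open A2, so the same pitch on the B1 string lies at fret 14 + 10 = 24.

24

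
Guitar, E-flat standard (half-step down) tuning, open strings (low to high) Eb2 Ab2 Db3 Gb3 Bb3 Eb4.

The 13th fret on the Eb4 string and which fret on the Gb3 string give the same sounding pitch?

22

Fret 13 on Eb4 is MIDI 63 + 13 = 76 (E5). On the Gb3 string (open MIDI 54), that pitch is 76 − 54 = fret 22.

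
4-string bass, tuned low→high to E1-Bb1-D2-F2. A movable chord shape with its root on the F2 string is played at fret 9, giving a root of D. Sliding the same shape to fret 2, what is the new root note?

G

Moving from fret 9 to fret 2 shifts the root by -7 semitones.
D down 7 semitones is G.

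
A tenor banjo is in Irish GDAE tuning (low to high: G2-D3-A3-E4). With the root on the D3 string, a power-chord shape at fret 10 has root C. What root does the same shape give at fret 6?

Moving from fret 10 to fret 6 shifts the root by -4 semitones.
C down 4 semitones is G#.

G#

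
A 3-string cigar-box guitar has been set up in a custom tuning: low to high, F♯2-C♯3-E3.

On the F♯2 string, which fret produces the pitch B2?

5

B2 is 5 semitones above the open F♯2 (F#–G–G#–A–A#–B), so it sits at fret 5.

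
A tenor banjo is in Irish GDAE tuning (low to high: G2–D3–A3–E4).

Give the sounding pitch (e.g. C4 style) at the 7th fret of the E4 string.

B4

Each fret is one semitone, so E4 + 7 = B4.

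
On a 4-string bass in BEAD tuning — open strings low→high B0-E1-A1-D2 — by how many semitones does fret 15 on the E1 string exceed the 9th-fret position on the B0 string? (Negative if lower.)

E1 at fret 15 → G2 (MIDI 43); B0 at fret 9 → G#1 (MIDI 32).
43 − 32 = 11, so the two pitches are 11 semitones apart.

11 semitones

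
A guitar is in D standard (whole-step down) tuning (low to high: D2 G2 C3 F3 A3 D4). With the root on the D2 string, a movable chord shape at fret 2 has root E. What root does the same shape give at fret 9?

Moving from fret 2 to fret 9 shifts the root by 7 semitones.
E up 7 semitones is B.

B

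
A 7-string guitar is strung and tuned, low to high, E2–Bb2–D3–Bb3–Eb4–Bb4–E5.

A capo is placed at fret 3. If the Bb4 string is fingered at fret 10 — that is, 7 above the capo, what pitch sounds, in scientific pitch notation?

The capo raises the open Bb4 by 3 semitones to Db5; fretting 7 more gives Bb4 + 3 + 7 = Bb4 + 10 semitones = Ab5.
(Also written G#.)

Ab5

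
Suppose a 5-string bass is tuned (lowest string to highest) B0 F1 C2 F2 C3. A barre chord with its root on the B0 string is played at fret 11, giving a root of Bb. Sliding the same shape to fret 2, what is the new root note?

Db

Moving from fret 11 to fret 2 shifts the root by -9 semitones.
Bb down 9 semitones is Db.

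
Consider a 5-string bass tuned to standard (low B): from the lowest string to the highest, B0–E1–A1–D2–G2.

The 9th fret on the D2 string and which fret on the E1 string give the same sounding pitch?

19

D2 at fret 9 is D2 + 9 semitones = B2.
The open E1 string is 10 semitones below the open D2, so the same pitch on the E1 string lies at fret 9 + 10 = 19.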